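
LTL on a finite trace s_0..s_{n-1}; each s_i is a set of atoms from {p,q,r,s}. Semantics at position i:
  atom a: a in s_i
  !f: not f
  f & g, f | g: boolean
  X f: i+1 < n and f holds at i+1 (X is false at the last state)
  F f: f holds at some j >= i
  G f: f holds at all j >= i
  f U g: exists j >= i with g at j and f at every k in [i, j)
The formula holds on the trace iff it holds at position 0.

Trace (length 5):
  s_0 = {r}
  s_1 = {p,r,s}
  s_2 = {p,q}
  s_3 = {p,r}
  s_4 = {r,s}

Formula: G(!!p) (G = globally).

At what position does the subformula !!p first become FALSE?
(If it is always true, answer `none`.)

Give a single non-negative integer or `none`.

Answer: 0

Derivation:
s_0={r}: !!p=False !p=True p=False
s_1={p,r,s}: !!p=True !p=False p=True
s_2={p,q}: !!p=True !p=False p=True
s_3={p,r}: !!p=True !p=False p=True
s_4={r,s}: !!p=False !p=True p=False
G(!!p) holds globally = False
First violation at position 0.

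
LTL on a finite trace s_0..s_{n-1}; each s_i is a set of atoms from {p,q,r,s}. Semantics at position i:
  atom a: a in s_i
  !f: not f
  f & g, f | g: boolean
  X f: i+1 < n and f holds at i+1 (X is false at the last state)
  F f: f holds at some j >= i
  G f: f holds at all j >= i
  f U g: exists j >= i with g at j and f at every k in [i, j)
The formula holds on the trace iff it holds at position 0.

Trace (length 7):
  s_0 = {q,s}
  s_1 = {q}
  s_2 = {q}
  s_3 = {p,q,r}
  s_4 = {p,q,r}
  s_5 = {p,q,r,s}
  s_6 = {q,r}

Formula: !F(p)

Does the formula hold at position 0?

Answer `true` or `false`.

Answer: false

Derivation:
s_0={q,s}: !F(p)=False F(p)=True p=False
s_1={q}: !F(p)=False F(p)=True p=False
s_2={q}: !F(p)=False F(p)=True p=False
s_3={p,q,r}: !F(p)=False F(p)=True p=True
s_4={p,q,r}: !F(p)=False F(p)=True p=True
s_5={p,q,r,s}: !F(p)=False F(p)=True p=True
s_6={q,r}: !F(p)=True F(p)=False p=False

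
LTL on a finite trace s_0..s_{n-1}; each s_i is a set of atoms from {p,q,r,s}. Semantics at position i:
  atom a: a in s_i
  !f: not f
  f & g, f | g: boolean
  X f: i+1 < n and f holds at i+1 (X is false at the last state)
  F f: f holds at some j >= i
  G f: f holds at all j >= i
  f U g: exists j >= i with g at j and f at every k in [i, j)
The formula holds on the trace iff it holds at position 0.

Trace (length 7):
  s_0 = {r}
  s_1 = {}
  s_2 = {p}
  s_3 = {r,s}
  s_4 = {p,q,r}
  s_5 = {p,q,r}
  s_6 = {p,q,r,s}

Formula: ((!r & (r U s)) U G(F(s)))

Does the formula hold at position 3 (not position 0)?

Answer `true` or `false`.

s_0={r}: ((!r & (r U s)) U G(F(s)))=True (!r & (r U s))=False !r=False r=True (r U s)=False s=False G(F(s))=True F(s)=True
s_1={}: ((!r & (r U s)) U G(F(s)))=True (!r & (r U s))=False !r=True r=False (r U s)=False s=False G(F(s))=True F(s)=True
s_2={p}: ((!r & (r U s)) U G(F(s)))=True (!r & (r U s))=False !r=True r=False (r U s)=False s=False G(F(s))=True F(s)=True
s_3={r,s}: ((!r & (r U s)) U G(F(s)))=True (!r & (r U s))=False !r=False r=True (r U s)=True s=True G(F(s))=True F(s)=True
s_4={p,q,r}: ((!r & (r U s)) U G(F(s)))=True (!r & (r U s))=False !r=False r=True (r U s)=True s=False G(F(s))=True F(s)=True
s_5={p,q,r}: ((!r & (r U s)) U G(F(s)))=True (!r & (r U s))=False !r=False r=True (r U s)=True s=False G(F(s))=True F(s)=True
s_6={p,q,r,s}: ((!r & (r U s)) U G(F(s)))=True (!r & (r U s))=False !r=False r=True (r U s)=True s=True G(F(s))=True F(s)=True
Evaluating at position 3: result = True

Answer: true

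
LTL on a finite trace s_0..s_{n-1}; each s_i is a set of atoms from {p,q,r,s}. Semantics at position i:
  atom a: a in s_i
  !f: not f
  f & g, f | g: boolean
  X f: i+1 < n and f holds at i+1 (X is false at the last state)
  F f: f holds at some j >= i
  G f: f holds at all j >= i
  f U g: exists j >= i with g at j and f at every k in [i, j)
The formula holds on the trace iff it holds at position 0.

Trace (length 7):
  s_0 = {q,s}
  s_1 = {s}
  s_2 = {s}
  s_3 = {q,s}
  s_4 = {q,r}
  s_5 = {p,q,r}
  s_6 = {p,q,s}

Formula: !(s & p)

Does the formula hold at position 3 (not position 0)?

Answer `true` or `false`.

Answer: true

Derivation:
s_0={q,s}: !(s & p)=True (s & p)=False s=True p=False
s_1={s}: !(s & p)=True (s & p)=False s=True p=False
s_2={s}: !(s & p)=True (s & p)=False s=True p=False
s_3={q,s}: !(s & p)=True (s & p)=False s=True p=False
s_4={q,r}: !(s & p)=True (s & p)=False s=False p=False
s_5={p,q,r}: !(s & p)=True (s & p)=False s=False p=True
s_6={p,q,s}: !(s & p)=False (s & p)=True s=True p=True
Evaluating at position 3: result = True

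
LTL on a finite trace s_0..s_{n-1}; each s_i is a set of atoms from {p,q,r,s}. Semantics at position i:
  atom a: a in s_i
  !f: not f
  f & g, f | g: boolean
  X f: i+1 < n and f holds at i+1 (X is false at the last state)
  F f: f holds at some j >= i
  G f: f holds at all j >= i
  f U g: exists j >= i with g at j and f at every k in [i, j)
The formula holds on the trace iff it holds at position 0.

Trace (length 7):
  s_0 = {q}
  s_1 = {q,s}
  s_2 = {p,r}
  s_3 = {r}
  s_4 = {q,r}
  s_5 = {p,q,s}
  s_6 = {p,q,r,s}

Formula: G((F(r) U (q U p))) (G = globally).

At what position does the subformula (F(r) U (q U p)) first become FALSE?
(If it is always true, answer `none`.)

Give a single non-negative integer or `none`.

Answer: none

Derivation:
s_0={q}: (F(r) U (q U p))=True F(r)=True r=False (q U p)=True q=True p=False
s_1={q,s}: (F(r) U (q U p))=True F(r)=True r=False (q U p)=True q=True p=False
s_2={p,r}: (F(r) U (q U p))=True F(r)=True r=True (q U p)=True q=False p=True
s_3={r}: (F(r) U (q U p))=True F(r)=True r=True (q U p)=False q=False p=False
s_4={q,r}: (F(r) U (q U p))=True F(r)=True r=True (q U p)=True q=True p=False
s_5={p,q,s}: (F(r) U (q U p))=True F(r)=True r=False (q U p)=True q=True p=True
s_6={p,q,r,s}: (F(r) U (q U p))=True F(r)=True r=True (q U p)=True q=True p=True
G((F(r) U (q U p))) holds globally = True
No violation — formula holds at every position.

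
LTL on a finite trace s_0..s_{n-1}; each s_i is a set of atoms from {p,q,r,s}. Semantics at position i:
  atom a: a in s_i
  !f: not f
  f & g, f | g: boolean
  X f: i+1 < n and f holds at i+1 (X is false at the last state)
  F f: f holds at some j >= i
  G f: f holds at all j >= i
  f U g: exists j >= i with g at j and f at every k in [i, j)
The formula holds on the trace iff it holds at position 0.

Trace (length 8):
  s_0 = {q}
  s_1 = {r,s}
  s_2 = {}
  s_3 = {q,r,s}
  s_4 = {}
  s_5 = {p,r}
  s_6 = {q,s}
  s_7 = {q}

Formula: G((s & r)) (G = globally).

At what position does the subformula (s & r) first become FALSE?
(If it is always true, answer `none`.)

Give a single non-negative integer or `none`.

s_0={q}: (s & r)=False s=False r=False
s_1={r,s}: (s & r)=True s=True r=True
s_2={}: (s & r)=False s=False r=False
s_3={q,r,s}: (s & r)=True s=True r=True
s_4={}: (s & r)=False s=False r=False
s_5={p,r}: (s & r)=False s=False r=True
s_6={q,s}: (s & r)=False s=True r=False
s_7={q}: (s & r)=False s=False r=False
G((s & r)) holds globally = False
First violation at position 0.

Answer: 0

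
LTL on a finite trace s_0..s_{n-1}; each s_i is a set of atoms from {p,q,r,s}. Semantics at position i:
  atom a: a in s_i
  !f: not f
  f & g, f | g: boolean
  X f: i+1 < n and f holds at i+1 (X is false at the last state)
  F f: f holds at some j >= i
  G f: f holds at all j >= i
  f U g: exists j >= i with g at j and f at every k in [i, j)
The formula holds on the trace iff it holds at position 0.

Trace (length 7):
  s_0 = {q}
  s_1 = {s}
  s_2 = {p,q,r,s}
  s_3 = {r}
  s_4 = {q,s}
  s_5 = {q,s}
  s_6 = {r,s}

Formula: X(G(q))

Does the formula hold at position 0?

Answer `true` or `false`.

Answer: false

Derivation:
s_0={q}: X(G(q))=False G(q)=False q=True
s_1={s}: X(G(q))=False G(q)=False q=False
s_2={p,q,r,s}: X(G(q))=False G(q)=False q=True
s_3={r}: X(G(q))=False G(q)=False q=False
s_4={q,s}: X(G(q))=False G(q)=False q=True
s_5={q,s}: X(G(q))=False G(q)=False q=True
s_6={r,s}: X(G(q))=False G(q)=False q=False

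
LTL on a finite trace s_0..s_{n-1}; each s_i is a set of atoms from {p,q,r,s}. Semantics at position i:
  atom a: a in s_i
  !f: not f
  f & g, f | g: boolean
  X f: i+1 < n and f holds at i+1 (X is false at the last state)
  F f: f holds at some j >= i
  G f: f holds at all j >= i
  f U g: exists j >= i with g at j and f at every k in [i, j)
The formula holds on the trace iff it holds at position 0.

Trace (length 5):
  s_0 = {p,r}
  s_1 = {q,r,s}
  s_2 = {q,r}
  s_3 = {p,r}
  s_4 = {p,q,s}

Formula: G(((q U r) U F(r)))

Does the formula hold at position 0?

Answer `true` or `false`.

s_0={p,r}: G(((q U r) U F(r)))=False ((q U r) U F(r))=True (q U r)=True q=False r=True F(r)=True
s_1={q,r,s}: G(((q U r) U F(r)))=False ((q U r) U F(r))=True (q U r)=True q=True r=True F(r)=True
s_2={q,r}: G(((q U r) U F(r)))=False ((q U r) U F(r))=True (q U r)=True q=True r=True F(r)=True
s_3={p,r}: G(((q U r) U F(r)))=False ((q U r) U F(r))=True (q U r)=True q=False r=True F(r)=True
s_4={p,q,s}: G(((q U r) U F(r)))=False ((q U r) U F(r))=False (q U r)=False q=True r=False F(r)=False

Answer: false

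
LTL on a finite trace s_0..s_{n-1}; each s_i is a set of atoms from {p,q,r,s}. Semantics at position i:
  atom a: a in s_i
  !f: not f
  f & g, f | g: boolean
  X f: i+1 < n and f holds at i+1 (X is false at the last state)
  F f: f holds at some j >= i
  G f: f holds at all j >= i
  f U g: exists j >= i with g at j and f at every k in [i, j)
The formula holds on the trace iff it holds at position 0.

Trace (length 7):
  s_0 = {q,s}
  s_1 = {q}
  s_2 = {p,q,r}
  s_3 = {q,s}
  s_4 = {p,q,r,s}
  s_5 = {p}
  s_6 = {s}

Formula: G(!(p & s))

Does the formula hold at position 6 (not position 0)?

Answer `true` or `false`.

s_0={q,s}: G(!(p & s))=False !(p & s)=True (p & s)=False p=False s=True
s_1={q}: G(!(p & s))=False !(p & s)=True (p & s)=False p=False s=False
s_2={p,q,r}: G(!(p & s))=False !(p & s)=True (p & s)=False p=True s=False
s_3={q,s}: G(!(p & s))=False !(p & s)=True (p & s)=False p=False s=True
s_4={p,q,r,s}: G(!(p & s))=False !(p & s)=False (p & s)=True p=True s=True
s_5={p}: G(!(p & s))=True !(p & s)=True (p & s)=False p=True s=False
s_6={s}: G(!(p & s))=True !(p & s)=True (p & s)=False p=False s=True
Evaluating at position 6: result = True

Answer: true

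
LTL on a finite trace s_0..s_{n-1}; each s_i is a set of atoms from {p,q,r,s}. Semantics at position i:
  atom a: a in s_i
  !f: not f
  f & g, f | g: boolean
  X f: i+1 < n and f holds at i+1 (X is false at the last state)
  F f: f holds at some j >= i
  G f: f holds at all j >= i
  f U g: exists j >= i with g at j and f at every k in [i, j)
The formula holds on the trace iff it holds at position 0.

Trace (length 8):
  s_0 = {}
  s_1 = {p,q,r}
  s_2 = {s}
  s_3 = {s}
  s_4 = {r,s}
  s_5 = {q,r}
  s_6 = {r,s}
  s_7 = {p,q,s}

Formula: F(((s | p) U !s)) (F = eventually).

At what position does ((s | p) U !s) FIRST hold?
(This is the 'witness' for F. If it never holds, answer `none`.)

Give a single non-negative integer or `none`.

s_0={}: ((s | p) U !s)=True (s | p)=False s=False p=False !s=True
s_1={p,q,r}: ((s | p) U !s)=True (s | p)=True s=False p=True !s=True
s_2={s}: ((s | p) U !s)=True (s | p)=True s=True p=False !s=False
s_3={s}: ((s | p) U !s)=True (s | p)=True s=True p=False !s=False
s_4={r,s}: ((s | p) U !s)=True (s | p)=True s=True p=False !s=False
s_5={q,r}: ((s | p) U !s)=True (s | p)=False s=False p=False !s=True
s_6={r,s}: ((s | p) U !s)=False (s | p)=True s=True p=False !s=False
s_7={p,q,s}: ((s | p) U !s)=False (s | p)=True s=True p=True !s=False
F(((s | p) U !s)) holds; first witness at position 0.

Answer: 0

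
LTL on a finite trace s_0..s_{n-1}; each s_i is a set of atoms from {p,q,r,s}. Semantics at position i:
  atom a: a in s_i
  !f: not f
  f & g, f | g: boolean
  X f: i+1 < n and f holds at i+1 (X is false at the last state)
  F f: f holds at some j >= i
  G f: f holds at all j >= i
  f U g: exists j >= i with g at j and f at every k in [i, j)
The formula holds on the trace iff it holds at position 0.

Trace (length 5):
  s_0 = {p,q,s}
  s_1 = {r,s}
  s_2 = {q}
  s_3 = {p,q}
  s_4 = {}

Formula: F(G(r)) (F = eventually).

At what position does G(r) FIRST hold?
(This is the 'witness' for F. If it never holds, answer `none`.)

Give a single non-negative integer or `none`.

Answer: none

Derivation:
s_0={p,q,s}: G(r)=False r=False
s_1={r,s}: G(r)=False r=True
s_2={q}: G(r)=False r=False
s_3={p,q}: G(r)=False r=False
s_4={}: G(r)=False r=False
F(G(r)) does not hold (no witness exists).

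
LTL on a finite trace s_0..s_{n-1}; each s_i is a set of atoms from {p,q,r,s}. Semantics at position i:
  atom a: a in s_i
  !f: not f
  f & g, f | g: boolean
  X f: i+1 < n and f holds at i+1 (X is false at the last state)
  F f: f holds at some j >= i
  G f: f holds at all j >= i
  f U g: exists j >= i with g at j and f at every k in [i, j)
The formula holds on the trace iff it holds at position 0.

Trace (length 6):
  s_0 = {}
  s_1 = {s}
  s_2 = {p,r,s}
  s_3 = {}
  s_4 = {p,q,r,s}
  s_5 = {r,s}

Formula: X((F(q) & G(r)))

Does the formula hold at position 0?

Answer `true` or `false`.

Answer: false

Derivation:
s_0={}: X((F(q) & G(r)))=False (F(q) & G(r))=False F(q)=True q=False G(r)=False r=False
s_1={s}: X((F(q) & G(r)))=False (F(q) & G(r))=False F(q)=True q=False G(r)=False r=False
s_2={p,r,s}: X((F(q) & G(r)))=False (F(q) & G(r))=False F(q)=True q=False G(r)=False r=True
s_3={}: X((F(q) & G(r)))=True (F(q) & G(r))=False F(q)=True q=False G(r)=False r=False
s_4={p,q,r,s}: X((F(q) & G(r)))=False (F(q) & G(r))=True F(q)=True q=True G(r)=True r=True
s_5={r,s}: X((F(q) & G(r)))=False (F(q) & G(r))=False F(q)=False q=False G(r)=True r=True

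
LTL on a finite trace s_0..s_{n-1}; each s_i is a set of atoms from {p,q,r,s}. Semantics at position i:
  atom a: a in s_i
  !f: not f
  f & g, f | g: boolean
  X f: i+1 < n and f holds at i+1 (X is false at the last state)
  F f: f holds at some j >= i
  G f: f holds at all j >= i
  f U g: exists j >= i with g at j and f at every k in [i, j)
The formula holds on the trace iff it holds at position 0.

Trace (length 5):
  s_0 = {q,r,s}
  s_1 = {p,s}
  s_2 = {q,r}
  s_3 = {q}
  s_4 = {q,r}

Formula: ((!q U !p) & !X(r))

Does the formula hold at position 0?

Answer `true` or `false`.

Answer: true

Derivation:
s_0={q,r,s}: ((!q U !p) & !X(r))=True (!q U !p)=True !q=False q=True !p=True p=False !X(r)=True X(r)=False r=True
s_1={p,s}: ((!q U !p) & !X(r))=False (!q U !p)=True !q=True q=False !p=False p=True !X(r)=False X(r)=True r=False
s_2={q,r}: ((!q U !p) & !X(r))=True (!q U !p)=True !q=False q=True !p=True p=False !X(r)=True X(r)=False r=True
s_3={q}: ((!q U !p) & !X(r))=False (!q U !p)=True !q=False q=True !p=True p=False !X(r)=False X(r)=True r=False
s_4={q,r}: ((!q U !p) & !X(r))=True (!q U !p)=True !q=False q=True !p=True p=False !X(r)=True X(r)=False r=True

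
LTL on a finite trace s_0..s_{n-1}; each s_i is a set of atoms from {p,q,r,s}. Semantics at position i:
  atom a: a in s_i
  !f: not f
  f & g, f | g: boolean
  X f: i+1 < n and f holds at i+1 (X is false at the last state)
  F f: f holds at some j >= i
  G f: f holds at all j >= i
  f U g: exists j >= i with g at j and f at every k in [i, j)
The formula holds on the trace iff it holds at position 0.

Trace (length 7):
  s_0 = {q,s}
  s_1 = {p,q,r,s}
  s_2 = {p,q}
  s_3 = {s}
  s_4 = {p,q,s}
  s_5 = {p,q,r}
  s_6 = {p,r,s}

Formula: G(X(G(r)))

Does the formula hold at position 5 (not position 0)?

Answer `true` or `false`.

Answer: false

Derivation:
s_0={q,s}: G(X(G(r)))=False X(G(r))=False G(r)=False r=False
s_1={p,q,r,s}: G(X(G(r)))=False X(G(r))=False G(r)=False r=True
s_2={p,q}: G(X(G(r)))=False X(G(r))=False G(r)=False r=False
s_3={s}: G(X(G(r)))=False X(G(r))=False G(r)=False r=False
s_4={p,q,s}: G(X(G(r)))=False X(G(r))=True G(r)=False r=False
s_5={p,q,r}: G(X(G(r)))=False X(G(r))=True G(r)=True r=True
s_6={p,r,s}: G(X(G(r)))=False X(G(r))=False G(r)=True r=True
Evaluating at position 5: result = False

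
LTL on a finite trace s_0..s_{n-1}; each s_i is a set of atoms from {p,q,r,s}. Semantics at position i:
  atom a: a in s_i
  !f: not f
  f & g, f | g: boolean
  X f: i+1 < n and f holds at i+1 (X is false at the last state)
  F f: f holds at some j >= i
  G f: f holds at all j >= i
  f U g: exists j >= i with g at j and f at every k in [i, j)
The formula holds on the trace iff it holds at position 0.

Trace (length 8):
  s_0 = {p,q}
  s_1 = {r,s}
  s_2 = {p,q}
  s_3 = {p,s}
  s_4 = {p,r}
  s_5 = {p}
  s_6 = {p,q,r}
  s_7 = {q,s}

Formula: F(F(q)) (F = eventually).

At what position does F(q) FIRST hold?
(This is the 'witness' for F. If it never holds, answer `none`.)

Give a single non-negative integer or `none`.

s_0={p,q}: F(q)=True q=True
s_1={r,s}: F(q)=True q=False
s_2={p,q}: F(q)=True q=True
s_3={p,s}: F(q)=True q=False
s_4={p,r}: F(q)=True q=False
s_5={p}: F(q)=True q=False
s_6={p,q,r}: F(q)=True q=True
s_7={q,s}: F(q)=True q=True
F(F(q)) holds; first witness at position 0.

Answer: 0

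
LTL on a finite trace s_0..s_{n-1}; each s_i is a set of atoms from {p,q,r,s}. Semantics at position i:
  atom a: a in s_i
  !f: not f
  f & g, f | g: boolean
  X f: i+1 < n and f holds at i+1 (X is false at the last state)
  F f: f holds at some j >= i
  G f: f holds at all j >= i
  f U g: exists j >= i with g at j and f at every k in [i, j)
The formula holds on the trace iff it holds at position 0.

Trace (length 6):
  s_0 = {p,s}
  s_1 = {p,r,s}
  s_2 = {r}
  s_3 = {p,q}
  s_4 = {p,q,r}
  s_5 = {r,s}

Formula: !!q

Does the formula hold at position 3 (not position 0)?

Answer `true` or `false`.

Answer: true

Derivation:
s_0={p,s}: !!q=False !q=True q=False
s_1={p,r,s}: !!q=False !q=True q=False
s_2={r}: !!q=False !q=True q=False
s_3={p,q}: !!q=True !q=False q=True
s_4={p,q,r}: !!q=True !q=False q=True
s_5={r,s}: !!q=False !q=True q=False
Evaluating at position 3: result = True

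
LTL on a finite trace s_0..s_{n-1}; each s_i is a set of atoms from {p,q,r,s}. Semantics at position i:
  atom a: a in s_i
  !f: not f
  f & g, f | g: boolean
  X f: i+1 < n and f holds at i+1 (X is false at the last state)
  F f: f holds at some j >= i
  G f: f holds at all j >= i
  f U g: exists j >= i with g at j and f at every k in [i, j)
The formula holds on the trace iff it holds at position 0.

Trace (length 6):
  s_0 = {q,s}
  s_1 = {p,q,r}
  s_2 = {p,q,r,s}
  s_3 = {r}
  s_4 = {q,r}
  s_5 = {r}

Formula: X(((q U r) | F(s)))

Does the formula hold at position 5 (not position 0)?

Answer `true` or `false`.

Answer: false

Derivation:
s_0={q,s}: X(((q U r) | F(s)))=True ((q U r) | F(s))=True (q U r)=True q=True r=False F(s)=True s=True
s_1={p,q,r}: X(((q U r) | F(s)))=True ((q U r) | F(s))=True (q U r)=True q=True r=True F(s)=True s=False
s_2={p,q,r,s}: X(((q U r) | F(s)))=True ((q U r) | F(s))=True (q U r)=True q=True r=True F(s)=True s=True
s_3={r}: X(((q U r) | F(s)))=True ((q U r) | F(s))=True (q U r)=True q=False r=True F(s)=False s=False
s_4={q,r}: X(((q U r) | F(s)))=True ((q U r) | F(s))=True (q U r)=True q=True r=True F(s)=False s=False
s_5={r}: X(((q U r) | F(s)))=False ((q U r) | F(s))=True (q U r)=True q=False r=True F(s)=False s=False
Evaluating at position 5: result = False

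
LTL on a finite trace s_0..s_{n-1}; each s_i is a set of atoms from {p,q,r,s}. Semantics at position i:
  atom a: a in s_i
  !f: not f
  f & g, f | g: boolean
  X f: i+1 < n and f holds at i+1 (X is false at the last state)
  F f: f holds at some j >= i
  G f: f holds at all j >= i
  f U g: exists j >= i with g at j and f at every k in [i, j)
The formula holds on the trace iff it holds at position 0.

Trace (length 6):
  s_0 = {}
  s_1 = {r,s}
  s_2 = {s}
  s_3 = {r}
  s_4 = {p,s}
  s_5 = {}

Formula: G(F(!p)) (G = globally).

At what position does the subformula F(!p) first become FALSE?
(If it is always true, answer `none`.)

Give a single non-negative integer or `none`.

Answer: none

Derivation:
s_0={}: F(!p)=True !p=True p=False
s_1={r,s}: F(!p)=True !p=True p=False
s_2={s}: F(!p)=True !p=True p=False
s_3={r}: F(!p)=True !p=True p=False
s_4={p,s}: F(!p)=True !p=False p=True
s_5={}: F(!p)=True !p=True p=False
G(F(!p)) holds globally = True
No violation — formula holds at every position.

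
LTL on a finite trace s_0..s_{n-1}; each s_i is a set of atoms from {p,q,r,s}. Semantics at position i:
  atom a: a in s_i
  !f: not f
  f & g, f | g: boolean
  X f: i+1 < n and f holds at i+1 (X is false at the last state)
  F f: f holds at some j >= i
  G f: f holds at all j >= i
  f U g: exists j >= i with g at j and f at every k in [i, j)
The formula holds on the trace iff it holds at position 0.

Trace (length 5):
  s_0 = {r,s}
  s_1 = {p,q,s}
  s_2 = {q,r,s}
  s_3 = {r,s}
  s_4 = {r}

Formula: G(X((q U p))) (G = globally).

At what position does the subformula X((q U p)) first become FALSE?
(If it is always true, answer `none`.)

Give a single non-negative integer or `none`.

Answer: 1

Derivation:
s_0={r,s}: X((q U p))=True (q U p)=False q=False p=False
s_1={p,q,s}: X((q U p))=False (q U p)=True q=True p=True
s_2={q,r,s}: X((q U p))=False (q U p)=False q=True p=False
s_3={r,s}: X((q U p))=False (q U p)=False q=False p=False
s_4={r}: X((q U p))=False (q U p)=False q=False p=False
G(X((q U p))) holds globally = False
First violation at position 1.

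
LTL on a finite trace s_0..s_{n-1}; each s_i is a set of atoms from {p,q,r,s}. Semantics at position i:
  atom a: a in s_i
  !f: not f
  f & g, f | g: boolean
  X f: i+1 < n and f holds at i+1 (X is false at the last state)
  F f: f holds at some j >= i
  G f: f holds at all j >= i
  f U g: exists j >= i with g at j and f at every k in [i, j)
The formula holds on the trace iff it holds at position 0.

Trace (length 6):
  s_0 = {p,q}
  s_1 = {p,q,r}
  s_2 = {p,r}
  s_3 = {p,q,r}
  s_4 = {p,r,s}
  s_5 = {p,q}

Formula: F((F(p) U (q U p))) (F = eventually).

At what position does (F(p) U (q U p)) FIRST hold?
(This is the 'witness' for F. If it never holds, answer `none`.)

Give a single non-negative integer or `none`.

s_0={p,q}: (F(p) U (q U p))=True F(p)=True p=True (q U p)=True q=True
s_1={p,q,r}: (F(p) U (q U p))=True F(p)=True p=True (q U p)=True q=True
s_2={p,r}: (F(p) U (q U p))=True F(p)=True p=True (q U p)=True q=False
s_3={p,q,r}: (F(p) U (q U p))=True F(p)=True p=True (q U p)=True q=True
s_4={p,r,s}: (F(p) U (q U p))=True F(p)=True p=True (q U p)=True q=False
s_5={p,q}: (F(p) U (q U p))=True F(p)=True p=True (q U p)=True q=True
F((F(p) U (q U p))) holds; first witness at position 0.

Answer: 0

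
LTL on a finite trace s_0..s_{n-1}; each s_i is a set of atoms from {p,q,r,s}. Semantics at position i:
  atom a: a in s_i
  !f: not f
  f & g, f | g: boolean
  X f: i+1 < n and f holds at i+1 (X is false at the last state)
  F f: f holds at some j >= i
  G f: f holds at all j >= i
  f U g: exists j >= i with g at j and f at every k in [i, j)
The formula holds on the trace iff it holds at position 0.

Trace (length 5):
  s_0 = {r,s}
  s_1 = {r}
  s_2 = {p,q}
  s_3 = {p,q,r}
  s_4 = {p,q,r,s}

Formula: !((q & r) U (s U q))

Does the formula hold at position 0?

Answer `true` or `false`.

s_0={r,s}: !((q & r) U (s U q))=True ((q & r) U (s U q))=False (q & r)=False q=False r=True (s U q)=False s=True
s_1={r}: !((q & r) U (s U q))=True ((q & r) U (s U q))=False (q & r)=False q=False r=True (s U q)=False s=False
s_2={p,q}: !((q & r) U (s U q))=False ((q & r) U (s U q))=True (q & r)=False q=True r=False (s U q)=True s=False
s_3={p,q,r}: !((q & r) U (s U q))=False ((q & r) U (s U q))=True (q & r)=True q=True r=True (s U q)=True s=False
s_4={p,q,r,s}: !((q & r) U (s U q))=False ((q & r) U (s U q))=True (q & r)=True q=True r=True (s U q)=True s=True

Answer: true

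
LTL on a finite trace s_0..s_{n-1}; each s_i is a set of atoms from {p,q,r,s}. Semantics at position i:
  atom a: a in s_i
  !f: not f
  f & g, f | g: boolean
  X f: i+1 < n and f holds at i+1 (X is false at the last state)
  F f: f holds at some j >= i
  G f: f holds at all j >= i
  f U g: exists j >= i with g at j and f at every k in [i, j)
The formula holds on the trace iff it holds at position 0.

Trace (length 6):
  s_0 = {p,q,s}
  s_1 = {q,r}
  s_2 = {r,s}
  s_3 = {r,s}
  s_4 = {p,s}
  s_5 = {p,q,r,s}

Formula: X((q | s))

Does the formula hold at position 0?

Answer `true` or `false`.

s_0={p,q,s}: X((q | s))=True (q | s)=True q=True s=True
s_1={q,r}: X((q | s))=True (q | s)=True q=True s=False
s_2={r,s}: X((q | s))=True (q | s)=True q=False s=True
s_3={r,s}: X((q | s))=True (q | s)=True q=False s=True
s_4={p,s}: X((q | s))=True (q | s)=True q=False s=True
s_5={p,q,r,s}: X((q | s))=False (q | s)=True q=True s=True

Answer: true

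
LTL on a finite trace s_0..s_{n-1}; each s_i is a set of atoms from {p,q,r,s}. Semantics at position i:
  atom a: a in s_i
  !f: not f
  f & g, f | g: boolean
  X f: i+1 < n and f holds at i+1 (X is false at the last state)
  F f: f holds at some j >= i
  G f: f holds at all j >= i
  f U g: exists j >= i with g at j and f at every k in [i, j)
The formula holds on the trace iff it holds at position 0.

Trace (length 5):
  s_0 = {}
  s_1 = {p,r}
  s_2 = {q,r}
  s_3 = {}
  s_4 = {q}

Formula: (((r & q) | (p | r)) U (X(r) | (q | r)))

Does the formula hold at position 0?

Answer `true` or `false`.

Answer: true

Derivation:
s_0={}: (((r & q) | (p | r)) U (X(r) | (q | r)))=True ((r & q) | (p | r))=False (r & q)=False r=False q=False (p | r)=False p=False (X(r) | (q | r))=True X(r)=True (q | r)=False
s_1={p,r}: (((r & q) | (p | r)) U (X(r) | (q | r)))=True ((r & q) | (p | r))=True (r & q)=False r=True q=False (p | r)=True p=True (X(r) | (q | r))=True X(r)=True (q | r)=True
s_2={q,r}: (((r & q) | (p | r)) U (X(r) | (q | r)))=True ((r & q) | (p | r))=True (r & q)=True r=True q=True (p | r)=True p=False (X(r) | (q | r))=True X(r)=False (q | r)=True
s_3={}: (((r & q) | (p | r)) U (X(r) | (q | r)))=False ((r & q) | (p | r))=False (r & q)=False r=False q=False (p | r)=False p=False (X(r) | (q | r))=False X(r)=False (q | r)=False
s_4={q}: (((r & q) | (p | r)) U (X(r) | (q | r)))=True ((r & q) | (p | r))=False (r & q)=False r=False q=True (p | r)=False p=False (X(r) | (q | r))=True X(r)=False (q | r)=True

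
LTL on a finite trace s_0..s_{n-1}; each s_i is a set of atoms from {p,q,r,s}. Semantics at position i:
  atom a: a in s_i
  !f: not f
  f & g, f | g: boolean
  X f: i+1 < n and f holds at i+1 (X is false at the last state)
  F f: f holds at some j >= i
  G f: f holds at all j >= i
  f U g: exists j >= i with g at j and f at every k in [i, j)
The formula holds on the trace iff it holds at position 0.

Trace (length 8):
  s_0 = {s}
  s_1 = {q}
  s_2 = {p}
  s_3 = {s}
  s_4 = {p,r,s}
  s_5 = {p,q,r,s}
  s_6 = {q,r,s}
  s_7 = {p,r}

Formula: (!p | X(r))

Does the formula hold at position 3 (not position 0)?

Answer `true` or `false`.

Answer: true

Derivation:
s_0={s}: (!p | X(r))=True !p=True p=False X(r)=False r=False
s_1={q}: (!p | X(r))=True !p=True p=False X(r)=False r=False
s_2={p}: (!p | X(r))=False !p=False p=True X(r)=False r=False
s_3={s}: (!p | X(r))=True !p=True p=False X(r)=True r=False
s_4={p,r,s}: (!p | X(r))=True !p=False p=True X(r)=True r=True
s_5={p,q,r,s}: (!p | X(r))=True !p=False p=True X(r)=True r=True
s_6={q,r,s}: (!p | X(r))=True !p=True p=False X(r)=True r=True
s_7={p,r}: (!p | X(r))=False !p=False p=True X(r)=False r=True
Evaluating at position 3: result = True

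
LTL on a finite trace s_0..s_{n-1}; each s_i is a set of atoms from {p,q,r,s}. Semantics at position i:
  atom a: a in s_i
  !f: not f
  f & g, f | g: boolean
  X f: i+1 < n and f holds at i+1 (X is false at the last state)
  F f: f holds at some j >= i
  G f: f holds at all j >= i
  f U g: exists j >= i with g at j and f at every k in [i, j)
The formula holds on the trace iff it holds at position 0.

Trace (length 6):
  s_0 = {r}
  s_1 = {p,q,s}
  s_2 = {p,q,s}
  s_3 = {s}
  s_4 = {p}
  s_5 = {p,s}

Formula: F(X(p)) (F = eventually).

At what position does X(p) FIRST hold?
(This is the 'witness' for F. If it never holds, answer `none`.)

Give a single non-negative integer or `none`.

Answer: 0

Derivation:
s_0={r}: X(p)=True p=False
s_1={p,q,s}: X(p)=True p=True
s_2={p,q,s}: X(p)=False p=True
s_3={s}: X(p)=True p=False
s_4={p}: X(p)=True p=True
s_5={p,s}: X(p)=False p=True
F(X(p)) holds; first witness at position 0.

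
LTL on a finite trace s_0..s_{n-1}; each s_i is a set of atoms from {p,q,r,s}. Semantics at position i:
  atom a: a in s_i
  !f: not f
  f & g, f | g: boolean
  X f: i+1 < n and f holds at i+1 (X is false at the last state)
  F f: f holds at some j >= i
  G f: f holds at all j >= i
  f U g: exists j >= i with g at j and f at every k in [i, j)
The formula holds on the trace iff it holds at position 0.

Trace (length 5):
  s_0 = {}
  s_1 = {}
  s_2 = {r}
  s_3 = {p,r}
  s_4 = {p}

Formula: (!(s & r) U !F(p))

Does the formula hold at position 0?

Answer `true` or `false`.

s_0={}: (!(s & r) U !F(p))=False !(s & r)=True (s & r)=False s=False r=False !F(p)=False F(p)=True p=False
s_1={}: (!(s & r) U !F(p))=False !(s & r)=True (s & r)=False s=False r=False !F(p)=False F(p)=True p=False
s_2={r}: (!(s & r) U !F(p))=False !(s & r)=True (s & r)=False s=False r=True !F(p)=False F(p)=True p=False
s_3={p,r}: (!(s & r) U !F(p))=False !(s & r)=True (s & r)=False s=False r=True !F(p)=False F(p)=True p=True
s_4={p}: (!(s & r) U !F(p))=False !(s & r)=True (s & r)=False s=False r=False !F(p)=False F(p)=True p=True

Answer: false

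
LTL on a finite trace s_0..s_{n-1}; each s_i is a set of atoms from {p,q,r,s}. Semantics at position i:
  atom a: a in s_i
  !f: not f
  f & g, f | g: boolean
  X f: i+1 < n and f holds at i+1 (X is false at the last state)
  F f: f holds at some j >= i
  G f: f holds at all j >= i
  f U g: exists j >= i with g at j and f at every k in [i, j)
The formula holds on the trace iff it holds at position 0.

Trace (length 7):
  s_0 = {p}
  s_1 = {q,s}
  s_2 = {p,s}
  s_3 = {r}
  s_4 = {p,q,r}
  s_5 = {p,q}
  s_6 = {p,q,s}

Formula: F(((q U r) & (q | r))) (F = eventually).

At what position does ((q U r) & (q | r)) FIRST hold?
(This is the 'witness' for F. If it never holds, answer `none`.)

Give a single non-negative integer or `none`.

s_0={p}: ((q U r) & (q | r))=False (q U r)=False q=False r=False (q | r)=False
s_1={q,s}: ((q U r) & (q | r))=False (q U r)=False q=True r=False (q | r)=True
s_2={p,s}: ((q U r) & (q | r))=False (q U r)=False q=False r=False (q | r)=False
s_3={r}: ((q U r) & (q | r))=True (q U r)=True q=False r=True (q | r)=True
s_4={p,q,r}: ((q U r) & (q | r))=True (q U r)=True q=True r=True (q | r)=True
s_5={p,q}: ((q U r) & (q | r))=False (q U r)=False q=True r=False (q | r)=True
s_6={p,q,s}: ((q U r) & (q | r))=False (q U r)=False q=True r=False (q | r)=True
F(((q U r) & (q | r))) holds; first witness at position 3.

Answer: 3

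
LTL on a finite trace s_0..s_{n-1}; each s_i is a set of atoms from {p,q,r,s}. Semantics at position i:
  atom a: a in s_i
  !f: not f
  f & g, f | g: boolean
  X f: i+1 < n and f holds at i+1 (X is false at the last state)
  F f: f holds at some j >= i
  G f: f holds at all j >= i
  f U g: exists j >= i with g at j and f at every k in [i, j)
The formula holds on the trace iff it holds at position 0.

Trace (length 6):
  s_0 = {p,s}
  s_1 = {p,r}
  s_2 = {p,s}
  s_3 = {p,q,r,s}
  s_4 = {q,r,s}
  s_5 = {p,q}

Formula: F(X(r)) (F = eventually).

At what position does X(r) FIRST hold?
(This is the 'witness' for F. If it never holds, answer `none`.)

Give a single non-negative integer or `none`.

Answer: 0

Derivation:
s_0={p,s}: X(r)=True r=False
s_1={p,r}: X(r)=False r=True
s_2={p,s}: X(r)=True r=False
s_3={p,q,r,s}: X(r)=True r=True
s_4={q,r,s}: X(r)=False r=True
s_5={p,q}: X(r)=False r=False
F(X(r)) holds; first witness at position 0.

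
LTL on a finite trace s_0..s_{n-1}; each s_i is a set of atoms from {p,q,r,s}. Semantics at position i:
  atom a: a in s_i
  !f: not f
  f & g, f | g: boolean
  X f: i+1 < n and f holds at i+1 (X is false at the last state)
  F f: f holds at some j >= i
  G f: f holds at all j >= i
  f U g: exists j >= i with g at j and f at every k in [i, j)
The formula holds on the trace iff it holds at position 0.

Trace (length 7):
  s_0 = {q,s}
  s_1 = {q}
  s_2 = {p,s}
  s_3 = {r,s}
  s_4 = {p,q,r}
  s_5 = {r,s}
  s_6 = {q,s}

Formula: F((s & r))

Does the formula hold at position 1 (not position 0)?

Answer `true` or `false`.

Answer: true

Derivation:
s_0={q,s}: F((s & r))=True (s & r)=False s=True r=False
s_1={q}: F((s & r))=True (s & r)=False s=False r=False
s_2={p,s}: F((s & r))=True (s & r)=False s=True r=False
s_3={r,s}: F((s & r))=True (s & r)=True s=True r=True
s_4={p,q,r}: F((s & r))=True (s & r)=False s=False r=True
s_5={r,s}: F((s & r))=True (s & r)=True s=True r=True
s_6={q,s}: F((s & r))=False (s & r)=False s=True r=False
Evaluating at position 1: result = True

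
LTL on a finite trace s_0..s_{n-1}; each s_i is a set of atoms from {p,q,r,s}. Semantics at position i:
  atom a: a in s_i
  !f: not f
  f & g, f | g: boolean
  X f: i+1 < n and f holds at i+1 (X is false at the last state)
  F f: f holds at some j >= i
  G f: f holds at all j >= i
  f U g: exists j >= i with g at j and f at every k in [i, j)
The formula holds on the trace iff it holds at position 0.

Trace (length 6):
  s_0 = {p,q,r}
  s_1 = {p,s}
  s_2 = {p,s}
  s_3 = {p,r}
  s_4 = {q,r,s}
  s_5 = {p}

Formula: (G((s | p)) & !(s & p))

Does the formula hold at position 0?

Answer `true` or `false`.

Answer: true

Derivation:
s_0={p,q,r}: (G((s | p)) & !(s & p))=True G((s | p))=True (s | p)=True s=False p=True !(s & p)=True (s & p)=False
s_1={p,s}: (G((s | p)) & !(s & p))=False G((s | p))=True (s | p)=True s=True p=True !(s & p)=False (s & p)=True
s_2={p,s}: (G((s | p)) & !(s & p))=False G((s | p))=True (s | p)=True s=True p=True !(s & p)=False (s & p)=True
s_3={p,r}: (G((s | p)) & !(s & p))=True G((s | p))=True (s | p)=True s=False p=True !(s & p)=True (s & p)=False
s_4={q,r,s}: (G((s | p)) & !(s & p))=True G((s | p))=True (s | p)=True s=True p=False !(s & p)=True (s & p)=False
s_5={p}: (G((s | p)) & !(s & p))=True G((s | p))=True (s | p)=True s=False p=True !(s & p)=True (s & p)=False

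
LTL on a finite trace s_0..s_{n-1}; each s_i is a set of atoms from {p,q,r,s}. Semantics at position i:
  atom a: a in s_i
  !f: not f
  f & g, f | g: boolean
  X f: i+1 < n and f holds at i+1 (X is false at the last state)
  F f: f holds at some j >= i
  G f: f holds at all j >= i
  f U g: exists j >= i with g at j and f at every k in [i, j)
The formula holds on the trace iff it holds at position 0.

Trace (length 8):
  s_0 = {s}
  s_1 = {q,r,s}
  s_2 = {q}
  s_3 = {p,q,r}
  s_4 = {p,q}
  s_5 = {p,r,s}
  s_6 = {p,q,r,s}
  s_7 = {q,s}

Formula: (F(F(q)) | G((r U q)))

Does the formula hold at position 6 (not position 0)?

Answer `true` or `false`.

Answer: true

Derivation:
s_0={s}: (F(F(q)) | G((r U q)))=True F(F(q))=True F(q)=True q=False G((r U q))=False (r U q)=False r=False
s_1={q,r,s}: (F(F(q)) | G((r U q)))=True F(F(q))=True F(q)=True q=True G((r U q))=True (r U q)=True r=True
s_2={q}: (F(F(q)) | G((r U q)))=True F(F(q))=True F(q)=True q=True G((r U q))=True (r U q)=True r=False
s_3={p,q,r}: (F(F(q)) | G((r U q)))=True F(F(q))=True F(q)=True q=True G((r U q))=True (r U q)=True r=True
s_4={p,q}: (F(F(q)) | G((r U q)))=True F(F(q))=True F(q)=True q=True G((r U q))=True (r U q)=True r=False
s_5={p,r,s}: (F(F(q)) | G((r U q)))=True F(F(q))=True F(q)=True q=False G((r U q))=True (r U q)=True r=True
s_6={p,q,r,s}: (F(F(q)) | G((r U q)))=True F(F(q))=True F(q)=True q=True G((r U q))=True (r U q)=True r=True
s_7={q,s}: (F(F(q)) | G((r U q)))=True F(F(q))=True F(q)=True q=True G((r U q))=True (r U q)=True r=False
Evaluating at position 6: result = True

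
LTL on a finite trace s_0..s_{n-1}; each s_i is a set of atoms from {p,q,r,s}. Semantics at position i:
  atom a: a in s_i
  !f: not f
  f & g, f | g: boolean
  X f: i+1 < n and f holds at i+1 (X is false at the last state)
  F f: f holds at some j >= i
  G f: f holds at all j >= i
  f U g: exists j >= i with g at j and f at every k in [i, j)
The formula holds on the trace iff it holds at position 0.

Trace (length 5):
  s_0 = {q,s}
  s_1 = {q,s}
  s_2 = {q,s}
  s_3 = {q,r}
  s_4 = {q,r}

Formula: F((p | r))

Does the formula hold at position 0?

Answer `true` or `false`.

Answer: true

Derivation:
s_0={q,s}: F((p | r))=True (p | r)=False p=False r=False
s_1={q,s}: F((p | r))=True (p | r)=False p=False r=False
s_2={q,s}: F((p | r))=True (p | r)=False p=False r=False
s_3={q,r}: F((p | r))=True (p | r)=True p=False r=True
s_4={q,r}: F((p | r))=True (p | r)=True p=False r=True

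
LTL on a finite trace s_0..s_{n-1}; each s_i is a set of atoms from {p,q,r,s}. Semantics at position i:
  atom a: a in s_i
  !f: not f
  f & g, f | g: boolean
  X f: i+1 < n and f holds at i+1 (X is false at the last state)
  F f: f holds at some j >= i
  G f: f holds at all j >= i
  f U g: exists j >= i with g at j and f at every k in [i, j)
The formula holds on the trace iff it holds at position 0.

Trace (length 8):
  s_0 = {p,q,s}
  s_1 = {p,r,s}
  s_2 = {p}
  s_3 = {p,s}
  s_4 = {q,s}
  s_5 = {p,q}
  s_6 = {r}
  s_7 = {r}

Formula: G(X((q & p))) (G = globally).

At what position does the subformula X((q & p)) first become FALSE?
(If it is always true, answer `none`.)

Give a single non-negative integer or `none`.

s_0={p,q,s}: X((q & p))=False (q & p)=True q=True p=True
s_1={p,r,s}: X((q & p))=False (q & p)=False q=False p=True
s_2={p}: X((q & p))=False (q & p)=False q=False p=True
s_3={p,s}: X((q & p))=False (q & p)=False q=False p=True
s_4={q,s}: X((q & p))=True (q & p)=False q=True p=False
s_5={p,q}: X((q & p))=False (q & p)=True q=True p=True
s_6={r}: X((q & p))=False (q & p)=False q=False p=False
s_7={r}: X((q & p))=False (q & p)=False q=False p=False
G(X((q & p))) holds globally = False
First violation at position 0.

Answer: 0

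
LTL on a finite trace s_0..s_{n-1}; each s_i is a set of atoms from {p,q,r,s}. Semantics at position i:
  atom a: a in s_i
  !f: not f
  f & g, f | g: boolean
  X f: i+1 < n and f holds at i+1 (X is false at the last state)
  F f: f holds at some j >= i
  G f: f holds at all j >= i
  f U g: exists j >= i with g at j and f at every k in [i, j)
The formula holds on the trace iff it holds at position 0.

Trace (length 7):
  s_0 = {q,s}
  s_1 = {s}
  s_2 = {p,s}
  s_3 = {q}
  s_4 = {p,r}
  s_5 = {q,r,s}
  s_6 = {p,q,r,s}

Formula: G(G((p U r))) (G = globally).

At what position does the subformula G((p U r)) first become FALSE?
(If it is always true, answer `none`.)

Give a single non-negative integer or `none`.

Answer: 0

Derivation:
s_0={q,s}: G((p U r))=False (p U r)=False p=False r=False
s_1={s}: G((p U r))=False (p U r)=False p=False r=False
s_2={p,s}: G((p U r))=False (p U r)=False p=True r=False
s_3={q}: G((p U r))=False (p U r)=False p=False r=False
s_4={p,r}: G((p U r))=True (p U r)=True p=True r=True
s_5={q,r,s}: G((p U r))=True (p U r)=True p=False r=True
s_6={p,q,r,s}: G((p U r))=True (p U r)=True p=True r=True
G(G((p U r))) holds globally = False
First violation at position 0.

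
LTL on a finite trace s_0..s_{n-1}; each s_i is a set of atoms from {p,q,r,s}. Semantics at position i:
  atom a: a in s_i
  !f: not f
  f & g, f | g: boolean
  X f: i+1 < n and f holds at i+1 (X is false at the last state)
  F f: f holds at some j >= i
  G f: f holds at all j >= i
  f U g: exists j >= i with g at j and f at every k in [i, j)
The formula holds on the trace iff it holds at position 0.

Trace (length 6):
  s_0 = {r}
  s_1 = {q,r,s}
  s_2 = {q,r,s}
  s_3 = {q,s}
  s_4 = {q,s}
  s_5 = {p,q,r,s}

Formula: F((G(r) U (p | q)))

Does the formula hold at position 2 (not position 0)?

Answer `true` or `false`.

s_0={r}: F((G(r) U (p | q)))=True (G(r) U (p | q))=False G(r)=False r=True (p | q)=False p=False q=False
s_1={q,r,s}: F((G(r) U (p | q)))=True (G(r) U (p | q))=True G(r)=False r=True (p | q)=True p=False q=True
s_2={q,r,s}: F((G(r) U (p | q)))=True (G(r) U (p | q))=True G(r)=False r=True (p | q)=True p=False q=True
s_3={q,s}: F((G(r) U (p | q)))=True (G(r) U (p | q))=True G(r)=False r=False (p | q)=True p=False q=True
s_4={q,s}: F((G(r) U (p | q)))=True (G(r) U (p | q))=True G(r)=False r=False (p | q)=True p=False q=True
s_5={p,q,r,s}: F((G(r) U (p | q)))=True (G(r) U (p | q))=True G(r)=True r=True (p | q)=True p=True q=True
Evaluating at position 2: result = True

Answer: true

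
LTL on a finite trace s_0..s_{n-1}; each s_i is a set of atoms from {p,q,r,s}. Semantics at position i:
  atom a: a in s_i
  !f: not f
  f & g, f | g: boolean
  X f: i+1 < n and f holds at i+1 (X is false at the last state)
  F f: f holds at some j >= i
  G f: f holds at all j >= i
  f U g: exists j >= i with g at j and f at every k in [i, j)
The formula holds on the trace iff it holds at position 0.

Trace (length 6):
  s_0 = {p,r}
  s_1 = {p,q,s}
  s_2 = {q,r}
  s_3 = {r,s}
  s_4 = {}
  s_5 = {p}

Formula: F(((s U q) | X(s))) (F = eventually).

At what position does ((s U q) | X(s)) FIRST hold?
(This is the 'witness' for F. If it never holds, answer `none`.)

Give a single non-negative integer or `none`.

s_0={p,r}: ((s U q) | X(s))=True (s U q)=False s=False q=False X(s)=True
s_1={p,q,s}: ((s U q) | X(s))=True (s U q)=True s=True q=True X(s)=False
s_2={q,r}: ((s U q) | X(s))=True (s U q)=True s=False q=True X(s)=True
s_3={r,s}: ((s U q) | X(s))=False (s U q)=False s=True q=False X(s)=False
s_4={}: ((s U q) | X(s))=False (s U q)=False s=False q=False X(s)=False
s_5={p}: ((s U q) | X(s))=False (s U q)=False s=False q=False X(s)=False
F(((s U q) | X(s))) holds; first witness at position 0.

Answer: 0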